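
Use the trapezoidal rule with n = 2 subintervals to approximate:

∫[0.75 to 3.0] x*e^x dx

f(x) = x*e^x
a = 0.75, b = 3.0, n = 2
h = (b - a)/n = 1.125000

Trapezoidal rule: (h/2)[f(x₀) + 2f(x₁) + 2f(x₂) + ... + f(xₙ)]

x_0 = 0.7500, f(x_0) = 1.587750, coefficient = 1
x_1 = 1.8750, f(x_1) = 12.226536, coefficient = 2
x_2 = 3.0000, f(x_2) = 60.256611, coefficient = 1

I ≈ (1.125000/2) × 86.297432 = 48.542306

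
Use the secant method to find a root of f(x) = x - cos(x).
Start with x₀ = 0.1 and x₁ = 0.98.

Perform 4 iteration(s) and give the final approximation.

f(x) = x - cos(x)
x₀ = 0.1, x₁ = 0.98

Secant formula: x_{n+1} = x_n - f(x_n)(x_n - x_{n-1})/(f(x_n) - f(x_{n-1}))

Iteration 1:
  f(0.100000) = -0.895004
  f(0.980000) = 0.422977
  x_2 = 0.980000 - 0.422977×(0.980000 - 0.100000)/(0.422977 - (-0.895004))
       = 0.697583
Iteration 2:
  f(0.980000) = 0.422977
  f(0.697583) = -0.068814
  x_3 = 0.697583 - (-0.068814)×(0.697583 - 0.980000)/(-0.068814 - 0.422977)
       = 0.737100
Iteration 3:
  f(0.697583) = -0.068814
  f(0.737100) = -0.003320
  x_4 = 0.737100 - (-0.003320)×(0.737100 - 0.697583)/(-0.003320 - (-0.068814))
       = 0.739104
Iteration 4:
  f(0.737100) = -0.003320
  f(0.739104) = 0.000031
  x_5 = 0.739104 - 0.000031×(0.739104 - 0.737100)/(0.000031 - (-0.003320))
       = 0.739085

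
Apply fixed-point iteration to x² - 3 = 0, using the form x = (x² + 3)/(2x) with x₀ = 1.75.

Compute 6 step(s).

Equation: x² - 3 = 0
Fixed-point form: x = (x² + 3)/(2x)
x₀ = 1.75

x_1 = g(1.750000) = 1.732143
x_2 = g(1.732143) = 1.732051
x_3 = g(1.732051) = 1.732051
x_4 = g(1.732051) = 1.732051
x_5 = g(1.732051) = 1.732051
x_6 = g(1.732051) = 1.732051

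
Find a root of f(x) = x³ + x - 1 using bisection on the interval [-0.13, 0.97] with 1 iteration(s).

f(x) = x³ + x - 1
Initial interval: [-0.13, 0.97]

Iteration 1:
  c_1 = (-0.130000 + 0.970000)/2 = 0.420000
  f(c_1) = f(0.420000) = -0.505912
  f(a) × f(c) ≥ 0, new interval: [0.420000, 0.970000]

After 1 iteration(s), the approximation is c_1 = 0.420000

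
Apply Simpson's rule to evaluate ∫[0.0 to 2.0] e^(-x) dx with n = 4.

f(x) = e^(-x)
a = 0.0, b = 2.0, n = 4
h = (b - a)/n = 0.500000

Simpson's rule: (h/3)[f(x₀) + 4f(x₁) + 2f(x₂) + ... + f(xₙ)]

x_0 = 0.0000, f(x_0) = 1.000000, coefficient = 1
x_1 = 0.5000, f(x_1) = 0.606531, coefficient = 4
x_2 = 1.0000, f(x_2) = 0.367879, coefficient = 2
x_3 = 1.5000, f(x_3) = 0.223130, coefficient = 4
x_4 = 2.0000, f(x_4) = 0.135335, coefficient = 1

I ≈ (0.500000/3) × 5.189737 = 0.864956
Exact value: 0.864665
Error: 0.000292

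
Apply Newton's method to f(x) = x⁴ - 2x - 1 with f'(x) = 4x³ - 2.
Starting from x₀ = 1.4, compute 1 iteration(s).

f(x) = x⁴ - 2x - 1
f'(x) = 4x³ - 2
x₀ = 1.4

Newton-Raphson formula: x_{n+1} = x_n - f(x_n)/f'(x_n)

Iteration 1:
  f(1.400000) = 0.041600
  f'(1.400000) = 8.976000
  x_1 = 1.400000 - 0.041600/8.976000 = 1.395365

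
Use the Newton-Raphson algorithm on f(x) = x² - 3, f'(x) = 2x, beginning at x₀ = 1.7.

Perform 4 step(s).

f(x) = x² - 3
f'(x) = 2x
x₀ = 1.7

Newton-Raphson formula: x_{n+1} = x_n - f(x_n)/f'(x_n)

Iteration 1:
  f(1.700000) = -0.110000
  f'(1.700000) = 3.400000
  x_1 = 1.700000 - (-0.110000)/3.400000 = 1.732353
Iteration 2:
  f(1.732353) = 0.001047
  f'(1.732353) = 3.464706
  x_2 = 1.732353 - 0.001047/3.464706 = 1.732051
Iteration 3:
  f(1.732051) = 0.000000
  f'(1.732051) = 3.464102
  x_3 = 1.732051 - 0.000000/3.464102 = 1.732051
Iteration 4:
  f(1.732051) = 0.000000
  f'(1.732051) = 3.464102
  x_4 = 1.732051 - 0.000000/3.464102 = 1.732051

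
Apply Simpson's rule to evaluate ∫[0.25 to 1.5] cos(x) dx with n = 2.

f(x) = cos(x)
a = 0.25, b = 1.5, n = 2
h = (b - a)/n = 0.625000

Simpson's rule: (h/3)[f(x₀) + 4f(x₁) + 2f(x₂) + ... + f(xₙ)]

x_0 = 0.2500, f(x_0) = 0.968912, coefficient = 1
x_1 = 0.8750, f(x_1) = 0.640997, coefficient = 4
x_2 = 1.5000, f(x_2) = 0.070737, coefficient = 1

I ≈ (0.625000/3) × 3.603637 = 0.750758
Exact value: 0.750091
Error: 0.000667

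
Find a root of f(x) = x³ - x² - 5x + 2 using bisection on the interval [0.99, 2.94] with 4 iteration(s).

f(x) = x³ - x² - 5x + 2
Initial interval: [0.99, 2.94]

Iteration 1:
  c_1 = (0.990000 + 2.940000)/2 = 1.965000
  f(c_1) = f(1.965000) = -4.098918
  f(a) × f(c) ≥ 0, new interval: [1.965000, 2.940000]
Iteration 2:
  c_2 = (1.965000 + 2.940000)/2 = 2.452500
  f(c_2) = f(2.452500) = -1.526067
  f(a) × f(c) ≥ 0, new interval: [2.452500, 2.940000]
Iteration 3:
  c_3 = (2.452500 + 2.940000)/2 = 2.696250
  f(c_3) = f(2.696250) = 0.850087
  f(a) × f(c) < 0, new interval: [2.452500, 2.696250]
Iteration 4:
  c_4 = (2.452500 + 2.696250)/2 = 2.574375
  f(c_4) = f(2.574375) = -0.437852
  f(a) × f(c) ≥ 0, new interval: [2.574375, 2.696250]

After 4 iteration(s), the approximation is c_4 = 2.574375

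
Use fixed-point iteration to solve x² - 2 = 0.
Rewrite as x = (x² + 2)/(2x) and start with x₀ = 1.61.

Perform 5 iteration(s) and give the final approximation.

Equation: x² - 2 = 0
Fixed-point form: x = (x² + 2)/(2x)
x₀ = 1.61

x_1 = g(1.610000) = 1.426118
x_2 = g(1.426118) = 1.414263
x_3 = g(1.414263) = 1.414214
x_4 = g(1.414214) = 1.414214
x_5 = g(1.414214) = 1.414214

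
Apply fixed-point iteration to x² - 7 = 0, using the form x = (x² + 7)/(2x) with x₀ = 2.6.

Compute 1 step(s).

Equation: x² - 7 = 0
Fixed-point form: x = (x² + 7)/(2x)
x₀ = 2.6

x_1 = g(2.600000) = 2.646154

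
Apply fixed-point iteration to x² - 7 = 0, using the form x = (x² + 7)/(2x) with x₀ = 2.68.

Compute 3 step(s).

Equation: x² - 7 = 0
Fixed-point form: x = (x² + 7)/(2x)
x₀ = 2.68

x_1 = g(2.680000) = 2.645970
x_2 = g(2.645970) = 2.645751
x_3 = g(2.645751) = 2.645751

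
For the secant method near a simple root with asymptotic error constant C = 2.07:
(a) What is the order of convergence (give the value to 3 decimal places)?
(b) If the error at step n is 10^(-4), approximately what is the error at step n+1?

(a) Secant method has superlinear convergence with order φ = (1+√5)/2 ≈ 1.618.
    This means |e_{n+1}| ≈ C|e_n|^1.618.

(b) With |e_n| = 10^(-4) and C = 2.07:
    |e_{n+1}| ≈ 2.07 × (10^(-4))^1.618 = 2.07 × 10^(-6.47)

(a) ≈ 1.618 (golden ratio); (b) |e_{n+1}| ≈ 6.980e-07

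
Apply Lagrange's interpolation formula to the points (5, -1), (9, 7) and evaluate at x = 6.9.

Lagrange interpolation formula:
P(x) = Σ yᵢ × Lᵢ(x)
where Lᵢ(x) = Π_{j≠i} (x - xⱼ)/(xᵢ - xⱼ)

L_0(6.9) = (6.9 - 9)/(5 - 9) = 0.525000
L_1(6.9) = (6.9 - 5)/(9 - 5) = 0.475000

P(6.9) = (-1)×L_0(6.9) + 7×L_1(6.9)
P(6.9) = 2.800000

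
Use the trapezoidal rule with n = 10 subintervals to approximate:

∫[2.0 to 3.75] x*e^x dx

f(x) = x*e^x
a = 2.0, b = 3.75, n = 10
h = (b - a)/n = 0.175000

Trapezoidal rule: (h/2)[f(x₀) + 2f(x₁) + 2f(x₂) + ... + f(xₙ)]

x_0 = 2.0000, f(x_0) = 14.778112, coefficient = 1
x_1 = 2.1750, f(x_1) = 19.144753, coefficient = 2
x_2 = 2.3500, f(x_2) = 24.641089, coefficient = 2
x_3 = 2.5250, f(x_3) = 31.539511, coefficient = 2
x_4 = 2.7000, f(x_4) = 40.175276, coefficient = 2
x_5 = 2.8750, f(x_5) = 50.960594, coefficient = 2
x_6 = 3.0500, f(x_6) = 64.401800, coefficient = 2
x_7 = 3.2250, f(x_7) = 81.120277, coefficient = 2
x_8 = 3.4000, f(x_8) = 101.877940, coefficient = 2
x_9 = 3.5750, f(x_9) = 127.608269, coefficient = 2
x_10 = 3.7500, f(x_10) = 159.454058, coefficient = 1

I ≈ (0.175000/2) × 1257.171187 = 110.002479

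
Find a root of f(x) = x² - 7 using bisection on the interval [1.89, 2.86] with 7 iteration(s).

f(x) = x² - 7
Initial interval: [1.89, 2.86]

Iteration 1:
  c_1 = (1.890000 + 2.860000)/2 = 2.375000
  f(c_1) = f(2.375000) = -1.359375
  f(a) × f(c) ≥ 0, new interval: [2.375000, 2.860000]
Iteration 2:
  c_2 = (2.375000 + 2.860000)/2 = 2.617500
  f(c_2) = f(2.617500) = -0.148694
  f(a) × f(c) ≥ 0, new interval: [2.617500, 2.860000]
Iteration 3:
  c_3 = (2.617500 + 2.860000)/2 = 2.738750
  f(c_3) = f(2.738750) = 0.500752
  f(a) × f(c) < 0, new interval: [2.617500, 2.738750]
Iteration 4:
  c_4 = (2.617500 + 2.738750)/2 = 2.678125
  f(c_4) = f(2.678125) = 0.172354
  f(a) × f(c) < 0, new interval: [2.617500, 2.678125]
Iteration 5:
  c_5 = (2.617500 + 2.678125)/2 = 2.647812
  f(c_5) = f(2.647812) = 0.010911
  f(a) × f(c) < 0, new interval: [2.617500, 2.647812]
Iteration 6:
  c_6 = (2.617500 + 2.647812)/2 = 2.632656
  f(c_6) = f(2.632656) = -0.069121
  f(a) × f(c) ≥ 0, new interval: [2.632656, 2.647812]
Iteration 7:
  c_7 = (2.632656 + 2.647812)/2 = 2.640234
  f(c_7) = f(2.640234) = -0.029162
  f(a) × f(c) ≥ 0, new interval: [2.640234, 2.647812]

After 7 iteration(s), the approximation is c_7 = 2.640234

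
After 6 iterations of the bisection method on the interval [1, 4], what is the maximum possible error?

Bisection error bound: |error| ≤ (b-a)/2^n
|error| ≤ (4 - 1)/2^6 = 3/2^6
|error| ≤ 0.0468750000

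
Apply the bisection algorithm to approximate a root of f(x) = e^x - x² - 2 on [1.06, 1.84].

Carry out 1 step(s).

f(x) = e^x - x² - 2
Initial interval: [1.06, 1.84]

Iteration 1:
  c_1 = (1.060000 + 1.840000)/2 = 1.450000
  f(c_1) = f(1.450000) = 0.160615
  f(a) × f(c) < 0, new interval: [1.060000, 1.450000]

After 1 iteration(s), the approximation is c_1 = 1.450000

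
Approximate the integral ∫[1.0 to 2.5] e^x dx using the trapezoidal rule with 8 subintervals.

f(x) = e^x
a = 1.0, b = 2.5, n = 8
h = (b - a)/n = 0.187500

Trapezoidal rule: (h/2)[f(x₀) + 2f(x₁) + 2f(x₂) + ... + f(xₙ)]

x_0 = 1.0000, f(x_0) = 2.718282, coefficient = 1
x_1 = 1.1875, f(x_1) = 3.278874, coefficient = 2
x_2 = 1.3750, f(x_2) = 3.955077, coefficient = 2
x_3 = 1.5625, f(x_3) = 4.770733, coefficient = 2
x_4 = 1.7500, f(x_4) = 5.754603, coefficient = 2
x_5 = 1.9375, f(x_5) = 6.941376, coefficient = 2
x_6 = 2.1250, f(x_6) = 8.372897, coefficient = 2
x_7 = 2.3125, f(x_7) = 10.099642, coefficient = 2
x_8 = 2.5000, f(x_8) = 12.182494, coefficient = 1

I ≈ (0.187500/2) × 101.247180 = 9.491923
Exact value: 9.464212
Error: 0.027711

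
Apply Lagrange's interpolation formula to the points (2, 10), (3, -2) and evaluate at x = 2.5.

Lagrange interpolation formula:
P(x) = Σ yᵢ × Lᵢ(x)
where Lᵢ(x) = Π_{j≠i} (x - xⱼ)/(xᵢ - xⱼ)

L_0(2.5) = (2.5 - 3)/(2 - 3) = 0.500000
L_1(2.5) = (2.5 - 2)/(3 - 2) = 0.500000

P(2.5) = 10×L_0(2.5) + (-2)×L_1(2.5)
P(2.5) = 4.000000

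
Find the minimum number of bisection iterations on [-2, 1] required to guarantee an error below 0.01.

We need (b-a)/2^n ≤ 0.01
(1 - (-2))/2^n ≤ 0.01
3/2^n ≤ 0.01
2^n ≥ 300
n ≥ log₂(300) = 8.23
n ≥ 9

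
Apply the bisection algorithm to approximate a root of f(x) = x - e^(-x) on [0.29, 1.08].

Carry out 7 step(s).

f(x) = x - e^(-x)
Initial interval: [0.29, 1.08]

Iteration 1:
  c_1 = (0.290000 + 1.080000)/2 = 0.685000
  f(c_1) = f(0.685000) = 0.180910
  f(a) × f(c) < 0, new interval: [0.290000, 0.685000]
Iteration 2:
  c_2 = (0.290000 + 0.685000)/2 = 0.487500
  f(c_2) = f(0.487500) = -0.126660
  f(a) × f(c) ≥ 0, new interval: [0.487500, 0.685000]
Iteration 3:
  c_3 = (0.487500 + 0.685000)/2 = 0.586250
  f(c_3) = f(0.586250) = 0.029840
  f(a) × f(c) < 0, new interval: [0.487500, 0.586250]
Iteration 4:
  c_4 = (0.487500 + 0.586250)/2 = 0.536875
  f(c_4) = f(0.536875) = -0.047697
  f(a) × f(c) ≥ 0, new interval: [0.536875, 0.586250]
Iteration 5:
  c_5 = (0.536875 + 0.586250)/2 = 0.561562
  f(c_5) = f(0.561562) = -0.008755
  f(a) × f(c) ≥ 0, new interval: [0.561562, 0.586250]
Iteration 6:
  c_6 = (0.561562 + 0.586250)/2 = 0.573906
  f(c_6) = f(0.573906) = 0.010586
  f(a) × f(c) < 0, new interval: [0.561562, 0.573906]
Iteration 7:
  c_7 = (0.561562 + 0.573906)/2 = 0.567734
  f(c_7) = f(0.567734) = 0.000926
  f(a) × f(c) < 0, new interval: [0.561562, 0.567734]

After 7 iteration(s), the approximation is c_7 = 0.567734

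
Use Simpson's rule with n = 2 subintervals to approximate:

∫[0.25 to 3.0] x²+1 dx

f(x) = x²+1
a = 0.25, b = 3.0, n = 2
h = (b - a)/n = 1.375000

Simpson's rule: (h/3)[f(x₀) + 4f(x₁) + 2f(x₂) + ... + f(xₙ)]

x_0 = 0.2500, f(x_0) = 1.062500, coefficient = 1
x_1 = 1.6250, f(x_1) = 3.640625, coefficient = 4
x_2 = 3.0000, f(x_2) = 10.000000, coefficient = 1

I ≈ (1.375000/3) × 25.625000 = 11.744792
Exact value: 11.744792
Error: 0.000000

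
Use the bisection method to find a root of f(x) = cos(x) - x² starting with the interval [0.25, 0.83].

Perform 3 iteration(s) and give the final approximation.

f(x) = cos(x) - x²
Initial interval: [0.25, 0.83]

Iteration 1:
  c_1 = (0.250000 + 0.830000)/2 = 0.540000
  f(c_1) = f(0.540000) = 0.566109
  f(a) × f(c) ≥ 0, new interval: [0.540000, 0.830000]
Iteration 2:
  c_2 = (0.540000 + 0.830000)/2 = 0.685000
  f(c_2) = f(0.685000) = 0.305194
  f(a) × f(c) ≥ 0, new interval: [0.685000, 0.830000]
Iteration 3:
  c_3 = (0.685000 + 0.830000)/2 = 0.757500
  f(c_3) = f(0.757500) = 0.152750
  f(a) × f(c) ≥ 0, new interval: [0.757500, 0.830000]

After 3 iteration(s), the approximation is c_3 = 0.757500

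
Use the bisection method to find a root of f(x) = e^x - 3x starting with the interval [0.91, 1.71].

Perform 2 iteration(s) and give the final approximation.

f(x) = e^x - 3x
Initial interval: [0.91, 1.71]

Iteration 1:
  c_1 = (0.910000 + 1.710000)/2 = 1.310000
  f(c_1) = f(1.310000) = -0.223826
  f(a) × f(c) ≥ 0, new interval: [1.310000, 1.710000]
Iteration 2:
  c_2 = (1.310000 + 1.710000)/2 = 1.510000
  f(c_2) = f(1.510000) = -0.003269
  f(a) × f(c) ≥ 0, new interval: [1.510000, 1.710000]

After 2 iteration(s), the approximation is c_2 = 1.510000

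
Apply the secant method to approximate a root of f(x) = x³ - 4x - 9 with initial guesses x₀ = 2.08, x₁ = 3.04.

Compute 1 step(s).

f(x) = x³ - 4x - 9
x₀ = 2.08, x₁ = 3.04

Secant formula: x_{n+1} = x_n - f(x_n)(x_n - x_{n-1})/(f(x_n) - f(x_{n-1}))

Iteration 1:
  f(2.080000) = -8.321088
  f(3.040000) = 6.934464
  x_2 = 3.040000 - 6.934464×(3.040000 - 2.080000)/(6.934464 - (-8.321088))
       = 2.603629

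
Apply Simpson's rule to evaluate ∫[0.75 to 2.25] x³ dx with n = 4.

f(x) = x³
a = 0.75, b = 2.25, n = 4
h = (b - a)/n = 0.375000

Simpson's rule: (h/3)[f(x₀) + 4f(x₁) + 2f(x₂) + ... + f(xₙ)]

x_0 = 0.7500, f(x_0) = 0.421875, coefficient = 1
x_1 = 1.1250, f(x_1) = 1.423828, coefficient = 4
x_2 = 1.5000, f(x_2) = 3.375000, coefficient = 2
x_3 = 1.8750, f(x_3) = 6.591797, coefficient = 4
x_4 = 2.2500, f(x_4) = 11.390625, coefficient = 1

I ≈ (0.375000/3) × 50.625000 = 6.328125
Exact value: 6.328125
Error: 0.000000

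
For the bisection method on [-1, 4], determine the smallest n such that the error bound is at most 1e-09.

We need (b-a)/2^n ≤ 1e-09
(4 - (-1))/2^n ≤ 1e-09
5/2^n ≤ 1e-09
2^n ≥ 5000000000
n ≥ log₂(5000000000) = 32.22
n ≥ 33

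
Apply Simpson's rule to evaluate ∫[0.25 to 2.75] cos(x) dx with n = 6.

f(x) = cos(x)
a = 0.25, b = 2.75, n = 6
h = (b - a)/n = 0.416667

Simpson's rule: (h/3)[f(x₀) + 4f(x₁) + 2f(x₂) + ... + f(xₙ)]

x_0 = 0.2500, f(x_0) = 0.968912, coefficient = 1
x_1 = 0.6667, f(x_1) = 0.785887, coefficient = 4
x_2 = 1.0833, f(x_2) = 0.468386, coefficient = 2
x_3 = 1.5000, f(x_3) = 0.070737, coefficient = 4
x_4 = 1.9167, f(x_4) = -0.339016, coefficient = 2
x_5 = 2.3333, f(x_5) = -0.690758, coefficient = 4
x_6 = 2.7500, f(x_6) = -0.924302, coefficient = 1

I ≈ (0.416667/3) × 0.966816 = 0.134280
Exact value: 0.134257
Error: 0.000023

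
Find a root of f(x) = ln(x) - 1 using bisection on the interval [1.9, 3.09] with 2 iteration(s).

f(x) = ln(x) - 1
Initial interval: [1.9, 3.09]

Iteration 1:
  c_1 = (1.900000 + 3.090000)/2 = 2.495000
  f(c_1) = f(2.495000) = -0.085711
  f(a) × f(c) ≥ 0, new interval: [2.495000, 3.090000]
Iteration 2:
  c_2 = (2.495000 + 3.090000)/2 = 2.792500
  f(c_2) = f(2.792500) = 0.026937
  f(a) × f(c) < 0, new interval: [2.495000, 2.792500]

After 2 iteration(s), the approximation is c_2 = 2.792500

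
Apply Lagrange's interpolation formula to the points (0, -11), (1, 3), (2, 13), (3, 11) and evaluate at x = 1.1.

Lagrange interpolation formula:
P(x) = Σ yᵢ × Lᵢ(x)
where Lᵢ(x) = Π_{j≠i} (x - xⱼ)/(xᵢ - xⱼ)

L_0(1.1) = (1.1 - 1)/(0 - 1) × (1.1 - 2)/(0 - 2) × (1.1 - 3)/(0 - 3) = -0.028500
L_1(1.1) = (1.1 - 0)/(1 - 0) × (1.1 - 2)/(1 - 2) × (1.1 - 3)/(1 - 3) = 0.940500
L_2(1.1) = (1.1 - 0)/(2 - 0) × (1.1 - 1)/(2 - 1) × (1.1 - 3)/(2 - 3) = 0.104500
L_3(1.1) = (1.1 - 0)/(3 - 0) × (1.1 - 1)/(3 - 1) × (1.1 - 2)/(3 - 2) = -0.016500

P(1.1) = (-11)×L_0(1.1) + 3×L_1(1.1) + 13×L_2(1.1) + 11×L_3(1.1)
P(1.1) = 4.312000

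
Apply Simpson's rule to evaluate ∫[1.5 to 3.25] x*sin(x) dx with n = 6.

f(x) = x*sin(x)
a = 1.5, b = 3.25, n = 6
h = (b - a)/n = 0.291667

Simpson's rule: (h/3)[f(x₀) + 4f(x₁) + 2f(x₂) + ... + f(xₙ)]

x_0 = 1.5000, f(x_0) = 1.496242, coefficient = 1
x_1 = 1.7917, f(x_1) = 1.748142, coefficient = 4
x_2 = 2.0833, f(x_2) = 1.815632, coefficient = 2
x_3 = 2.3750, f(x_3) = 1.647502, coefficient = 4
x_4 = 2.6667, f(x_4) = 1.219394, coefficient = 2
x_5 = 2.9583, f(x_5) = 0.539113, coefficient = 4
x_6 = 3.2500, f(x_6) = -0.351634, coefficient = 1

I ≈ (0.291667/3) × 22.953685 = 2.231608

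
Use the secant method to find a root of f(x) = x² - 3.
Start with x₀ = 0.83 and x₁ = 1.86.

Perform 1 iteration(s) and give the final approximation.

f(x) = x² - 3
x₀ = 0.83, x₁ = 1.86

Secant formula: x_{n+1} = x_n - f(x_n)(x_n - x_{n-1})/(f(x_n) - f(x_{n-1}))

Iteration 1:
  f(0.830000) = -2.311100
  f(1.860000) = 0.459600
  x_2 = 1.860000 - 0.459600×(1.860000 - 0.830000)/(0.459600 - (-2.311100))
       = 1.689145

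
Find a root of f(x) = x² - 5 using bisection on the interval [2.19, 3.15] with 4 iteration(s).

f(x) = x² - 5
Initial interval: [2.19, 3.15]

Iteration 1:
  c_1 = (2.190000 + 3.150000)/2 = 2.670000
  f(c_1) = f(2.670000) = 2.128900
  f(a) × f(c) < 0, new interval: [2.190000, 2.670000]
Iteration 2:
  c_2 = (2.190000 + 2.670000)/2 = 2.430000
  f(c_2) = f(2.430000) = 0.904900
  f(a) × f(c) < 0, new interval: [2.190000, 2.430000]
Iteration 3:
  c_3 = (2.190000 + 2.430000)/2 = 2.310000
  f(c_3) = f(2.310000) = 0.336100
  f(a) × f(c) < 0, new interval: [2.190000, 2.310000]
Iteration 4:
  c_4 = (2.190000 + 2.310000)/2 = 2.250000
  f(c_4) = f(2.250000) = 0.062500
  f(a) × f(c) < 0, new interval: [2.190000, 2.250000]

After 4 iteration(s), the approximation is c_4 = 2.250000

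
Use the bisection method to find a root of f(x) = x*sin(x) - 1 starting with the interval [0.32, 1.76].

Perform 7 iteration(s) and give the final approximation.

f(x) = x*sin(x) - 1
Initial interval: [0.32, 1.76]

Iteration 1:
  c_1 = (0.320000 + 1.760000)/2 = 1.040000
  f(c_1) = f(1.040000) = -0.103100
  f(a) × f(c) ≥ 0, new interval: [1.040000, 1.760000]
Iteration 2:
  c_2 = (1.040000 + 1.760000)/2 = 1.400000
  f(c_2) = f(1.400000) = 0.379630
  f(a) × f(c) < 0, new interval: [1.040000, 1.400000]
Iteration 3:
  c_3 = (1.040000 + 1.400000)/2 = 1.220000
  f(c_3) = f(1.220000) = 0.145701
  f(a) × f(c) < 0, new interval: [1.040000, 1.220000]
Iteration 4:
  c_4 = (1.040000 + 1.220000)/2 = 1.130000
  f(c_4) = f(1.130000) = 0.021986
  f(a) × f(c) < 0, new interval: [1.040000, 1.130000]
Iteration 5:
  c_5 = (1.040000 + 1.130000)/2 = 1.085000
  f(c_5) = f(1.085000) = -0.040531
  f(a) × f(c) ≥ 0, new interval: [1.085000, 1.130000]
Iteration 6:
  c_6 = (1.085000 + 1.130000)/2 = 1.107500
  f(c_6) = f(1.107500) = -0.009248
  f(a) × f(c) ≥ 0, new interval: [1.107500, 1.130000]
Iteration 7:
  c_7 = (1.107500 + 1.130000)/2 = 1.118750
  f(c_7) = f(1.118750) = 0.006377
  f(a) × f(c) < 0, new interval: [1.107500, 1.118750]

After 7 iteration(s), the approximation is c_7 = 1.118750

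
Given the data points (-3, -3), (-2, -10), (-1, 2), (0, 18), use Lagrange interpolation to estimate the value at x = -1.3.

Lagrange interpolation formula:
P(x) = Σ yᵢ × Lᵢ(x)
where Lᵢ(x) = Π_{j≠i} (x - xⱼ)/(xᵢ - xⱼ)

L_0(-1.3) = (-1.3 - (-2))/(-3 - (-2)) × (-1.3 - (-1))/(-3 - (-1)) × (-1.3 - 0)/(-3 - 0) = -0.045500
L_1(-1.3) = (-1.3 - (-3))/(-2 - (-3)) × (-1.3 - (-1))/(-2 - (-1)) × (-1.3 - 0)/(-2 - 0) = 0.331500
L_2(-1.3) = (-1.3 - (-3))/(-1 - (-3)) × (-1.3 - (-2))/(-1 - (-2)) × (-1.3 - 0)/(-1 - 0) = 0.773500
L_3(-1.3) = (-1.3 - (-3))/(0 - (-3)) × (-1.3 - (-2))/(0 - (-2)) × (-1.3 - (-1))/(0 - (-1)) = -0.059500

P(-1.3) = (-3)×L_0(-1.3) + (-10)×L_1(-1.3) + 2×L_2(-1.3) + 18×L_3(-1.3)
P(-1.3) = -2.702500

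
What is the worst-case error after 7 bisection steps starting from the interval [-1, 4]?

Bisection error bound: |error| ≤ (b-a)/2^n
|error| ≤ (4 - (-1))/2^7 = 5/2^7
|error| ≤ 0.0390625000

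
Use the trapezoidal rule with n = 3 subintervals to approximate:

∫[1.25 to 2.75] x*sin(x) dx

f(x) = x*sin(x)
a = 1.25, b = 2.75, n = 3
h = (b - a)/n = 0.500000

Trapezoidal rule: (h/2)[f(x₀) + 2f(x₁) + 2f(x₂) + ... + f(xₙ)]

x_0 = 1.2500, f(x_0) = 1.186231, coefficient = 1
x_1 = 1.7500, f(x_1) = 1.721975, coefficient = 2
x_2 = 2.2500, f(x_2) = 1.750665, coefficient = 2
x_3 = 2.7500, f(x_3) = 1.049568, coefficient = 1

I ≈ (0.500000/2) × 9.181079 = 2.295270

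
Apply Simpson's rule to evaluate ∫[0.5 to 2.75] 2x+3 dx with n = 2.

f(x) = 2x+3
a = 0.5, b = 2.75, n = 2
h = (b - a)/n = 1.125000

Simpson's rule: (h/3)[f(x₀) + 4f(x₁) + 2f(x₂) + ... + f(xₙ)]

x_0 = 0.5000, f(x_0) = 4.000000, coefficient = 1
x_1 = 1.6250, f(x_1) = 6.250000, coefficient = 4
x_2 = 2.7500, f(x_2) = 8.500000, coefficient = 1

I ≈ (1.125000/3) × 37.500000 = 14.062500
Exact value: 14.062500
Error: 0.000000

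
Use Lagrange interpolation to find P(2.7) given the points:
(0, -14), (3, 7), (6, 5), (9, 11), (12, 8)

Lagrange interpolation formula:
P(x) = Σ yᵢ × Lᵢ(x)
where Lᵢ(x) = Π_{j≠i} (x - xⱼ)/(xᵢ - xⱼ)

L_0(2.7) = (2.7 - 3)/(0 - 3) × (2.7 - 6)/(0 - 6) × (2.7 - 9)/(0 - 9) × (2.7 - 12)/(0 - 12) = 0.029837
L_1(2.7) = (2.7 - 0)/(3 - 0) × (2.7 - 6)/(3 - 6) × (2.7 - 9)/(3 - 9) × (2.7 - 12)/(3 - 12) = 1.074150
L_2(2.7) = (2.7 - 0)/(6 - 0) × (2.7 - 3)/(6 - 3) × (2.7 - 9)/(6 - 9) × (2.7 - 12)/(6 - 12) = -0.146475
L_3(2.7) = (2.7 - 0)/(9 - 0) × (2.7 - 3)/(9 - 3) × (2.7 - 6)/(9 - 6) × (2.7 - 12)/(9 - 12) = 0.051150
L_4(2.7) = (2.7 - 0)/(12 - 0) × (2.7 - 3)/(12 - 3) × (2.7 - 6)/(12 - 6) × (2.7 - 9)/(12 - 9) = -0.008662

P(2.7) = (-14)×L_0(2.7) + 7×L_1(2.7) + 5×L_2(2.7) + 11×L_3(2.7) + 8×L_4(2.7)
P(2.7) = 6.862300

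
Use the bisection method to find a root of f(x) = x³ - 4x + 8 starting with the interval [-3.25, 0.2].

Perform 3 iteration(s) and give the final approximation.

f(x) = x³ - 4x + 8
Initial interval: [-3.25, 0.2]

Iteration 1:
  c_1 = (-3.250000 + 0.200000)/2 = -1.525000
  f(c_1) = f(-1.525000) = 10.553422
  f(a) × f(c) < 0, new interval: [-3.250000, -1.525000]
Iteration 2:
  c_2 = (-3.250000 + (-1.525000))/2 = -2.387500
  f(c_2) = f(-2.387500) = 3.940877
  f(a) × f(c) < 0, new interval: [-3.250000, -2.387500]
Iteration 3:
  c_3 = (-3.250000 + (-2.387500))/2 = -2.818750
  f(c_3) = f(-2.818750) = -3.120960
  f(a) × f(c) ≥ 0, new interval: [-2.818750, -2.387500]

After 3 iteration(s), the approximation is c_3 = -2.818750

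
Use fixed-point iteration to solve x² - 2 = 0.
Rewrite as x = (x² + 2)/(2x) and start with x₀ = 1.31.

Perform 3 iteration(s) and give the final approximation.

Equation: x² - 2 = 0
Fixed-point form: x = (x² + 2)/(2x)
x₀ = 1.31

x_1 = g(1.310000) = 1.418359
x_2 = g(1.418359) = 1.414220
x_3 = g(1.414220) = 1.414214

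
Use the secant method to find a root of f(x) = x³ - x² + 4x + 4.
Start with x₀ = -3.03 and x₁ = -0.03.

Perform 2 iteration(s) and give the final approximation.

f(x) = x³ - x² + 4x + 4
x₀ = -3.03, x₁ = -0.03

Secant formula: x_{n+1} = x_n - f(x_n)(x_n - x_{n-1})/(f(x_n) - f(x_{n-1}))

Iteration 1:
  f(-3.030000) = -45.119027
  f(-0.030000) = 3.879073
  x_2 = -0.030000 - 3.879073×(-0.030000 - (-3.030000))/(3.879073 - (-45.119027))
       = -0.267503
Iteration 2:
  f(-0.030000) = 3.879073
  f(-0.267503) = 2.839286
  x_3 = -0.267503 - 2.839286×(-0.267503 - (-0.030000))/(2.839286 - 3.879073)
       = -0.916040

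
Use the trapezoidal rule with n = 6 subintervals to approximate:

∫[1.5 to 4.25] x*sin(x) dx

f(x) = x*sin(x)
a = 1.5, b = 4.25, n = 6
h = (b - a)/n = 0.458333

Trapezoidal rule: (h/2)[f(x₀) + 2f(x₁) + 2f(x₂) + ... + f(xₙ)]

x_0 = 1.5000, f(x_0) = 1.496242, coefficient = 1
x_1 = 1.9583, f(x_1) = 1.813109, coefficient = 2
x_2 = 2.4167, f(x_2) = 1.602443, coefficient = 2
x_3 = 2.8750, f(x_3) = 0.757407, coefficient = 2
x_4 = 3.3333, f(x_4) = -0.635227, coefficient = 2
x_5 = 3.7917, f(x_5) = -2.294889, coefficient = 2
x_6 = 4.2500, f(x_6) = -3.803705, coefficient = 1

I ≈ (0.458333/2) × 0.178226 = 0.040843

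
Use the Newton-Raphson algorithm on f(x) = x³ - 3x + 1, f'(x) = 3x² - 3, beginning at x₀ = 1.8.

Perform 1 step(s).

f(x) = x³ - 3x + 1
f'(x) = 3x² - 3
x₀ = 1.8

Newton-Raphson formula: x_{n+1} = x_n - f(x_n)/f'(x_n)

Iteration 1:
  f(1.800000) = 1.432000
  f'(1.800000) = 6.720000
  x_1 = 1.800000 - 1.432000/6.720000 = 1.586905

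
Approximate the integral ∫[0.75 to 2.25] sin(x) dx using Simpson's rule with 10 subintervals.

f(x) = sin(x)
a = 0.75, b = 2.25, n = 10
h = (b - a)/n = 0.150000

Simpson's rule: (h/3)[f(x₀) + 4f(x₁) + 2f(x₂) + ... + f(xₙ)]

x_0 = 0.7500, f(x_0) = 0.681639, coefficient = 1
x_1 = 0.9000, f(x_1) = 0.783327, coefficient = 4
x_2 = 1.0500, f(x_2) = 0.867423, coefficient = 2
x_3 = 1.2000, f(x_3) = 0.932039, coefficient = 4
x_4 = 1.3500, f(x_4) = 0.975723, coefficient = 2
x_5 = 1.5000, f(x_5) = 0.997495, coefficient = 4
x_6 = 1.6500, f(x_6) = 0.996865, coefficient = 2
x_7 = 1.8000, f(x_7) = 0.973848, coefficient = 4
x_8 = 1.9500, f(x_8) = 0.928960, coefficient = 2
x_9 = 2.1000, f(x_9) = 0.863209, coefficient = 4
x_10 = 2.2500, f(x_10) = 0.778073, coefficient = 1

I ≈ (0.150000/3) × 27.197327 = 1.359866
Exact value: 1.359862
Error: 0.000004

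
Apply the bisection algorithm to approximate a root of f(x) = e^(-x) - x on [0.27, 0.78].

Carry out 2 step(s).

f(x) = e^(-x) - x
Initial interval: [0.27, 0.78]

Iteration 1:
  c_1 = (0.270000 + 0.780000)/2 = 0.525000
  f(c_1) = f(0.525000) = 0.066555
  f(a) × f(c) ≥ 0, new interval: [0.525000, 0.780000]
Iteration 2:
  c_2 = (0.525000 + 0.780000)/2 = 0.652500
  f(c_2) = f(0.652500) = -0.131758
  f(a) × f(c) < 0, new interval: [0.525000, 0.652500]

After 2 iteration(s), the approximation is c_2 = 0.652500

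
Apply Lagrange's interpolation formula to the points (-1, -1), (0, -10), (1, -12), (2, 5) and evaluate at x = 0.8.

Lagrange interpolation formula:
P(x) = Σ yᵢ × Lᵢ(x)
where Lᵢ(x) = Π_{j≠i} (x - xⱼ)/(xᵢ - xⱼ)

L_0(0.8) = (0.8 - 0)/(-1 - 0) × (0.8 - 1)/(-1 - 1) × (0.8 - 2)/(-1 - 2) = -0.032000
L_1(0.8) = (0.8 - (-1))/(0 - (-1)) × (0.8 - 1)/(0 - 1) × (0.8 - 2)/(0 - 2) = 0.216000
L_2(0.8) = (0.8 - (-1))/(1 - (-1)) × (0.8 - 0)/(1 - 0) × (0.8 - 2)/(1 - 2) = 0.864000
L_3(0.8) = (0.8 - (-1))/(2 - (-1)) × (0.8 - 0)/(2 - 0) × (0.8 - 1)/(2 - 1) = -0.048000

P(0.8) = (-1)×L_0(0.8) + (-10)×L_1(0.8) + (-12)×L_2(0.8) + 5×L_3(0.8)
P(0.8) = -12.736000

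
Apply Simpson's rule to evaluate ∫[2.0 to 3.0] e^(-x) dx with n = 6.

f(x) = e^(-x)
a = 2.0, b = 3.0, n = 6
h = (b - a)/n = 0.166667

Simpson's rule: (h/3)[f(x₀) + 4f(x₁) + 2f(x₂) + ... + f(xₙ)]

x_0 = 2.0000, f(x_0) = 0.135335, coefficient = 1
x_1 = 2.1667, f(x_1) = 0.114559, coefficient = 4
x_2 = 2.3333, f(x_2) = 0.096972, coefficient = 2
x_3 = 2.5000, f(x_3) = 0.082085, coefficient = 4
x_4 = 2.6667, f(x_4) = 0.069483, coefficient = 2
x_5 = 2.8333, f(x_5) = 0.058816, coefficient = 4
x_6 = 3.0000, f(x_6) = 0.049787, coefficient = 1

I ≈ (0.166667/3) × 1.539874 = 0.085549
Exact value: 0.085548
Error: 0.000000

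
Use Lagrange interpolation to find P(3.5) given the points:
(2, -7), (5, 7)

Lagrange interpolation formula:
P(x) = Σ yᵢ × Lᵢ(x)
where Lᵢ(x) = Π_{j≠i} (x - xⱼ)/(xᵢ - xⱼ)

L_0(3.5) = (3.5 - 5)/(2 - 5) = 0.500000
L_1(3.5) = (3.5 - 2)/(5 - 2) = 0.500000

P(3.5) = (-7)×L_0(3.5) + 7×L_1(3.5)
P(3.5) = 0.000000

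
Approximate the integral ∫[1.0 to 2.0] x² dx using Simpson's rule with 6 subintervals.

f(x) = x²
a = 1.0, b = 2.0, n = 6
h = (b - a)/n = 0.166667

Simpson's rule: (h/3)[f(x₀) + 4f(x₁) + 2f(x₂) + ... + f(xₙ)]

x_0 = 1.0000, f(x_0) = 1.000000, coefficient = 1
x_1 = 1.1667, f(x_1) = 1.361111, coefficient = 4
x_2 = 1.3333, f(x_2) = 1.777778, coefficient = 2
x_3 = 1.5000, f(x_3) = 2.250000, coefficient = 4
x_4 = 1.6667, f(x_4) = 2.777778, coefficient = 2
x_5 = 1.8333, f(x_5) = 3.361111, coefficient = 4
x_6 = 2.0000, f(x_6) = 4.000000, coefficient = 1

I ≈ (0.166667/3) × 42.000000 = 2.333333
Exact value: 2.333333
Error: 0.000000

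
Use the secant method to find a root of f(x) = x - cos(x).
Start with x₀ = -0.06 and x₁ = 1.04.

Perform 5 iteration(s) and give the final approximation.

f(x) = x - cos(x)
x₀ = -0.06, x₁ = 1.04

Secant formula: x_{n+1} = x_n - f(x_n)(x_n - x_{n-1})/(f(x_n) - f(x_{n-1}))

Iteration 1:
  f(-0.060000) = -1.058201
  f(1.040000) = 0.533780
  x_2 = 1.040000 - 0.533780×(1.040000 - (-0.060000))/(0.533780 - (-1.058201))
       = 0.671178
Iteration 2:
  f(1.040000) = 0.533780
  f(0.671178) = -0.111912
  x_3 = 0.671178 - (-0.111912)×(0.671178 - 1.040000)/(-0.111912 - 0.533780)
       = 0.735102
Iteration 3:
  f(0.671178) = -0.111912
  f(0.735102) = -0.006660
  x_4 = 0.735102 - (-0.006660)×(0.735102 - 0.671178)/(-0.006660 - (-0.111912))
       = 0.739147
Iteration 4:
  f(0.735102) = -0.006660
  f(0.739147) = 0.000104
  x_5 = 0.739147 - 0.000104×(0.739147 - 0.735102)/(0.000104 - (-0.006660))
       = 0.739085
Iteration 5:
  f(0.739147) = 0.000104
  f(0.739085) = 0.000000
  x_6 = 0.739085 - 0.000000×(0.739085 - 0.739147)/(0.000000 - 0.000104)
       = 0.739085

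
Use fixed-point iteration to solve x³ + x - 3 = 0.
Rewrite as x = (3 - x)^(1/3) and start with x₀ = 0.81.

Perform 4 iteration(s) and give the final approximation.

Equation: x³ + x - 3 = 0
Fixed-point form: x = (3 - x)^(1/3)
x₀ = 0.81

x_1 = g(0.810000) = 1.298618
x_2 = g(1.298618) = 1.193807
x_3 = g(1.193807) = 1.217834
x_4 = g(1.217834) = 1.212410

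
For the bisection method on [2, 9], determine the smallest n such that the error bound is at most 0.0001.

We need (b-a)/2^n ≤ 0.0001
(9 - 2)/2^n ≤ 0.0001
7/2^n ≤ 0.0001
2^n ≥ 70000
n ≥ log₂(70000) = 16.10
n ≥ 17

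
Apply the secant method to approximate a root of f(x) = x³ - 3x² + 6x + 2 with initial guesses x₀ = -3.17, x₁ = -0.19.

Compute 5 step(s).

f(x) = x³ - 3x² + 6x + 2
x₀ = -3.17, x₁ = -0.19

Secant formula: x_{n+1} = x_n - f(x_n)(x_n - x_{n-1})/(f(x_n) - f(x_{n-1}))

Iteration 1:
  f(-3.170000) = -79.021713
  f(-0.190000) = 0.744841
  x_2 = -0.190000 - 0.744841×(-0.190000 - (-3.170000))/(0.744841 - (-79.021713))
       = -0.217827
Iteration 2:
  f(-0.190000) = 0.744841
  f(-0.217827) = 0.540360
  x_3 = -0.217827 - 0.540360×(-0.217827 - (-0.190000))/(0.540360 - 0.744841)
       = -0.291361
Iteration 3:
  f(-0.217827) = 0.540360
  f(-0.291361) = -0.027572
  x_4 = -0.291361 - (-0.027572)×(-0.291361 - (-0.217827))/(-0.027572 - 0.540360)
       = -0.287791
Iteration 4:
  f(-0.291361) = -0.027572
  f(-0.287791) = 0.000948
  x_5 = -0.287791 - 0.000948×(-0.287791 - (-0.291361))/(0.000948 - (-0.027572))
       = -0.287910
Iteration 5:
  f(-0.287791) = 0.000948
  f(-0.287910) = 0.000002
  x_6 = -0.287910 - 0.000002×(-0.287910 - (-0.287791))/(0.000002 - 0.000948)
       = -0.287910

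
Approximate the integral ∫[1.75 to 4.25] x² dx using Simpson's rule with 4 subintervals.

f(x) = x²
a = 1.75, b = 4.25, n = 4
h = (b - a)/n = 0.625000

Simpson's rule: (h/3)[f(x₀) + 4f(x₁) + 2f(x₂) + ... + f(xₙ)]

x_0 = 1.7500, f(x_0) = 3.062500, coefficient = 1
x_1 = 2.3750, f(x_1) = 5.640625, coefficient = 4
x_2 = 3.0000, f(x_2) = 9.000000, coefficient = 2
x_3 = 3.6250, f(x_3) = 13.140625, coefficient = 4
x_4 = 4.2500, f(x_4) = 18.062500, coefficient = 1

I ≈ (0.625000/3) × 114.250000 = 23.802083
Exact value: 23.802083
Error: 0.000000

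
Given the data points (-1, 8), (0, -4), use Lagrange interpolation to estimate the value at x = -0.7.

Lagrange interpolation formula:
P(x) = Σ yᵢ × Lᵢ(x)
where Lᵢ(x) = Π_{j≠i} (x - xⱼ)/(xᵢ - xⱼ)

L_0(-0.7) = (-0.7 - 0)/(-1 - 0) = 0.700000
L_1(-0.7) = (-0.7 - (-1))/(0 - (-1)) = 0.300000

P(-0.7) = 8×L_0(-0.7) + (-4)×L_1(-0.7)
P(-0.7) = 4.400000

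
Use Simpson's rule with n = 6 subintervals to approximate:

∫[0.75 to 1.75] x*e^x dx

f(x) = x*e^x
a = 0.75, b = 1.75, n = 6
h = (b - a)/n = 0.166667

Simpson's rule: (h/3)[f(x₀) + 4f(x₁) + 2f(x₂) + ... + f(xₙ)]

x_0 = 0.7500, f(x_0) = 1.587750, coefficient = 1
x_1 = 0.9167, f(x_1) = 2.292528, coefficient = 4
x_2 = 1.0833, f(x_2) = 3.200721, coefficient = 2
x_3 = 1.2500, f(x_3) = 4.362929, coefficient = 4
x_4 = 1.4167, f(x_4) = 5.841417, coefficient = 2
x_5 = 1.5833, f(x_5) = 7.712679, coefficient = 4
x_6 = 1.7500, f(x_6) = 10.070555, coefficient = 1

I ≈ (0.166667/3) × 87.215126 = 4.845285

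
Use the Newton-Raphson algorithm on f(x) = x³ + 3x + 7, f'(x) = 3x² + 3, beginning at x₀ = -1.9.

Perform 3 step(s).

f(x) = x³ + 3x + 7
f'(x) = 3x² + 3
x₀ = -1.9

Newton-Raphson formula: x_{n+1} = x_n - f(x_n)/f'(x_n)

Iteration 1:
  f(-1.900000) = -5.559000
  f'(-1.900000) = 13.830000
  x_1 = -1.900000 - (-5.559000)/13.830000 = -1.498048
Iteration 2:
  f(-1.498048) = -0.855982
  f'(-1.498048) = 9.732441
  x_2 = -1.498048 - (-0.855982)/9.732441 = -1.410096
Iteration 3:
  f(-1.410096) = -0.034084
  f'(-1.410096) = 8.965114
  x_3 = -1.410096 - (-0.034084)/8.965114 = -1.406294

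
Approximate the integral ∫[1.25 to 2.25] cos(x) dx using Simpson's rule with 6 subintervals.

f(x) = cos(x)
a = 1.25, b = 2.25, n = 6
h = (b - a)/n = 0.166667

Simpson's rule: (h/3)[f(x₀) + 4f(x₁) + 2f(x₂) + ... + f(xₙ)]

x_0 = 1.2500, f(x_0) = 0.315322, coefficient = 1
x_1 = 1.4167, f(x_1) = 0.153520, coefficient = 4
x_2 = 1.5833, f(x_2) = -0.012537, coefficient = 2
x_3 = 1.7500, f(x_3) = -0.178246, coefficient = 4
x_4 = 1.9167, f(x_4) = -0.339016, coefficient = 2
x_5 = 2.0833, f(x_5) = -0.490390, coefficient = 4
x_6 = 2.2500, f(x_6) = -0.628174, coefficient = 1

I ≈ (0.166667/3) × -3.076419 = -0.170912
Exact value: -0.170911
Error: 0.000001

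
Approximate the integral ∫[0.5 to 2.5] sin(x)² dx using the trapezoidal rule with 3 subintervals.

f(x) = sin(x)²
a = 0.5, b = 2.5, n = 3
h = (b - a)/n = 0.666667

Trapezoidal rule: (h/2)[f(x₀) + 2f(x₁) + 2f(x₂) + ... + f(xₙ)]

x_0 = 0.5000, f(x_0) = 0.229849, coefficient = 1
x_1 = 1.1667, f(x_1) = 0.845379, coefficient = 2
x_2 = 1.8333, f(x_2) = 0.932643, coefficient = 2
x_3 = 2.5000, f(x_3) = 0.358169, coefficient = 1

I ≈ (0.666667/2) × 4.144063 = 1.381354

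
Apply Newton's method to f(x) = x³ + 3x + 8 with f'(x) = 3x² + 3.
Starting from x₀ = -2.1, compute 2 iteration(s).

f(x) = x³ + 3x + 8
f'(x) = 3x² + 3
x₀ = -2.1

Newton-Raphson formula: x_{n+1} = x_n - f(x_n)/f'(x_n)

Iteration 1:
  f(-2.100000) = -7.561000
  f'(-2.100000) = 16.230000
  x_1 = -2.100000 - (-7.561000)/16.230000 = -1.634134
Iteration 2:
  f(-1.634134) = -1.266187
  f'(-1.634134) = 11.011185
  x_2 = -1.634134 - (-1.266187)/11.011185 = -1.519143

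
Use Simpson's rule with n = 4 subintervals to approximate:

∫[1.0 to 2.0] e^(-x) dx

f(x) = e^(-x)
a = 1.0, b = 2.0, n = 4
h = (b - a)/n = 0.250000

Simpson's rule: (h/3)[f(x₀) + 4f(x₁) + 2f(x₂) + ... + f(xₙ)]

x_0 = 1.0000, f(x_0) = 0.367879, coefficient = 1
x_1 = 1.2500, f(x_1) = 0.286505, coefficient = 4
x_2 = 1.5000, f(x_2) = 0.223130, coefficient = 2
x_3 = 1.7500, f(x_3) = 0.173774, coefficient = 4
x_4 = 2.0000, f(x_4) = 0.135335, coefficient = 1

I ≈ (0.250000/3) × 2.790590 = 0.232549
Exact value: 0.232544
Error: 0.000005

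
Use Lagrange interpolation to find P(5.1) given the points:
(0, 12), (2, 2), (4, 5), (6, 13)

Lagrange interpolation formula:
P(x) = Σ yᵢ × Lᵢ(x)
where Lᵢ(x) = Π_{j≠i} (x - xⱼ)/(xᵢ - xⱼ)

L_0(5.1) = (5.1 - 2)/(0 - 2) × (5.1 - 4)/(0 - 4) × (5.1 - 6)/(0 - 6) = 0.063937
L_1(5.1) = (5.1 - 0)/(2 - 0) × (5.1 - 4)/(2 - 4) × (5.1 - 6)/(2 - 6) = -0.315562
L_2(5.1) = (5.1 - 0)/(4 - 0) × (5.1 - 2)/(4 - 2) × (5.1 - 6)/(4 - 6) = 0.889313
L_3(5.1) = (5.1 - 0)/(6 - 0) × (5.1 - 2)/(6 - 2) × (5.1 - 4)/(6 - 4) = 0.362312

P(5.1) = 12×L_0(5.1) + 2×L_1(5.1) + 5×L_2(5.1) + 13×L_3(5.1)
P(5.1) = 9.292750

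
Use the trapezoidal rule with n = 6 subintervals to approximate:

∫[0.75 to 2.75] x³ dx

f(x) = x³
a = 0.75, b = 2.75, n = 6
h = (b - a)/n = 0.333333

Trapezoidal rule: (h/2)[f(x₀) + 2f(x₁) + 2f(x₂) + ... + f(xₙ)]

x_0 = 0.7500, f(x_0) = 0.421875, coefficient = 1
x_1 = 1.0833, f(x_1) = 1.271412, coefficient = 2
x_2 = 1.4167, f(x_2) = 2.843171, coefficient = 2
x_3 = 1.7500, f(x_3) = 5.359375, coefficient = 2
x_4 = 2.0833, f(x_4) = 9.042245, coefficient = 2
x_5 = 2.4167, f(x_5) = 14.114005, coefficient = 2
x_6 = 2.7500, f(x_6) = 20.796875, coefficient = 1

I ≈ (0.333333/2) × 86.479167 = 14.413194
Exact value: 14.218750
Error: 0.194444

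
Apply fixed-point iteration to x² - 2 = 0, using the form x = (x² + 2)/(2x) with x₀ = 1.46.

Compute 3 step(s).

Equation: x² - 2 = 0
Fixed-point form: x = (x² + 2)/(2x)
x₀ = 1.46

x_1 = g(1.460000) = 1.414932
x_2 = g(1.414932) = 1.414214
x_3 = g(1.414214) = 1.414214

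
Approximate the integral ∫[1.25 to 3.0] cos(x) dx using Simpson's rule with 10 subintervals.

f(x) = cos(x)
a = 1.25, b = 3.0, n = 10
h = (b - a)/n = 0.175000

Simpson's rule: (h/3)[f(x₀) + 4f(x₁) + 2f(x₂) + ... + f(xₙ)]

x_0 = 1.2500, f(x_0) = 0.315322, coefficient = 1
x_1 = 1.4250, f(x_1) = 0.145280, coefficient = 4
x_2 = 1.6000, f(x_2) = -0.029200, coefficient = 2
x_3 = 1.7750, f(x_3) = -0.202787, coefficient = 4
x_4 = 1.9500, f(x_4) = -0.370181, coefficient = 2
x_5 = 2.1250, f(x_5) = -0.526266, coefficient = 4
x_6 = 2.3000, f(x_6) = -0.666276, coefficient = 2
x_7 = 2.4750, f(x_7) = -0.785933, coefficient = 4
x_8 = 2.6500, f(x_8) = -0.881582, coefficient = 2
x_9 = 2.8250, f(x_9) = -0.950302, coefficient = 4
x_10 = 3.0000, f(x_10) = -0.989992, coefficient = 1

I ≈ (0.175000/3) × -13.849180 = -0.807869
Exact value: -0.807865
Error: 0.000004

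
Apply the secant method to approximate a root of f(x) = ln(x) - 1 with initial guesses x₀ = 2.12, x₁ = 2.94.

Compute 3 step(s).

f(x) = ln(x) - 1
x₀ = 2.12, x₁ = 2.94

Secant formula: x_{n+1} = x_n - f(x_n)(x_n - x_{n-1})/(f(x_n) - f(x_{n-1}))

Iteration 1:
  f(2.120000) = -0.248584
  f(2.940000) = 0.078410
  x_2 = 2.940000 - 0.078410×(2.940000 - 2.120000)/(0.078410 - (-0.248584))
       = 2.743373
Iteration 2:
  f(2.940000) = 0.078410
  f(2.743373) = 0.009188
  x_3 = 2.743373 - 0.009188×(2.743373 - 2.940000)/(0.009188 - 0.078410)
       = 2.717273
Iteration 3:
  f(2.743373) = 0.009188
  f(2.717273) = -0.000371
  x_4 = 2.717273 - (-0.000371)×(2.717273 - 2.743373)/(-0.000371 - 0.009188)
       = 2.718286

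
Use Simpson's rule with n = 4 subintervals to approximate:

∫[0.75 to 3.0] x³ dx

f(x) = x³
a = 0.75, b = 3.0, n = 4
h = (b - a)/n = 0.562500

Simpson's rule: (h/3)[f(x₀) + 4f(x₁) + 2f(x₂) + ... + f(xₙ)]

x_0 = 0.7500, f(x_0) = 0.421875, coefficient = 1
x_1 = 1.3125, f(x_1) = 2.260986, coefficient = 4
x_2 = 1.8750, f(x_2) = 6.591797, coefficient = 2
x_3 = 2.4375, f(x_3) = 14.482178, coefficient = 4
x_4 = 3.0000, f(x_4) = 27.000000, coefficient = 1

I ≈ (0.562500/3) × 107.578125 = 20.170898
Exact value: 20.170898
Error: 0.000000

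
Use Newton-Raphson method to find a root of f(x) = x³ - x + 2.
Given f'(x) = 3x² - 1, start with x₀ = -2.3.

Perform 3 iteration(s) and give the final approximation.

f(x) = x³ - x + 2
f'(x) = 3x² - 1
x₀ = -2.3

Newton-Raphson formula: x_{n+1} = x_n - f(x_n)/f'(x_n)

Iteration 1:
  f(-2.300000) = -7.867000
  f'(-2.300000) = 14.870000
  x_1 = -2.300000 - (-7.867000)/14.870000 = -1.770948
Iteration 2:
  f(-1.770948) = -1.783202
  f'(-1.770948) = 8.408773
  x_2 = -1.770948 - (-1.783202)/8.408773 = -1.558884
Iteration 3:
  f(-1.558884) = -0.229389
  f'(-1.558884) = 6.290356
  x_3 = -1.558884 - (-0.229389)/6.290356 = -1.522417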